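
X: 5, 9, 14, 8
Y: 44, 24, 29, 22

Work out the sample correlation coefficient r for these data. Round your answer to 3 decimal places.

-0.475

n = 4, ΣX = 36, ΣY = 119, ΣX² = 366, ΣY² = 3837, ΣXY = 1018
nΣXY − ΣXΣY = 4072 − 4284 = -212
nΣX² − (ΣX)² = 1464 − 1296 = 168; nΣY² − (ΣY)² = 15348 − 14161 = 1187
r = -212 / √(168 × 1187) = -212 / 446.5602 ≈ -0.475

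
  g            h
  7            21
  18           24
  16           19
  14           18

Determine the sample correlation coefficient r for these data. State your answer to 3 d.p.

0.197

n = 4, Σg = 55, Σh = 82, Σg² = 825, Σh² = 1702, Σgh = 1135
nΣgh − ΣgΣh = 4540 − 4510 = 30
nΣg² − (Σg)² = 3300 − 3025 = 275; nΣh² − (Σh)² = 6808 − 6724 = 84
r = 30 / √(275 × 84) = 30 / 151.9868 ≈ 0.197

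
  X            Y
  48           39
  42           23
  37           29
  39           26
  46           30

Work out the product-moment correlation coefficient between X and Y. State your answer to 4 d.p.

n = 5, ΣX = 212, ΣY = 147, ΣX² = 9074, ΣY² = 4467, ΣXY = 6305
nΣXY − ΣXΣY = 31525 − 31164 = 361
nΣX² − (ΣX)² = 45370 − 44944 = 426; nΣY² − (ΣY)² = 22335 − 21609 = 726
r = 361 / √(426 × 726) = 361 / 556.1259 ≈ 0.6491

0.6491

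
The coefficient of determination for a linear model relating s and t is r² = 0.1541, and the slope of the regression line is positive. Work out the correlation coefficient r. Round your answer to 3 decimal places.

0.393

|r| = √0.1541 = 0.393
The association is positive, so r = 0.393.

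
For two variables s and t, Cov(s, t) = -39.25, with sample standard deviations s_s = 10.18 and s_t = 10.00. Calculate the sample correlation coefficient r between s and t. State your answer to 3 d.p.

r = Cov(s,t) / (s_s · s_t) = -39.25 / (10.18 × 10.00)
  = -39.25 / 101.8000 ≈ -0.386

-0.386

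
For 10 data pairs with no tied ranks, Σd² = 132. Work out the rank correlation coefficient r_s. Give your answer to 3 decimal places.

0.200

ρ = 1 − 6Σd² / [n(n²−1)] = 1 − 6×132 / (10×99)
  = 1 − 792/990 = 1 − 0.8000 ≈ 0.200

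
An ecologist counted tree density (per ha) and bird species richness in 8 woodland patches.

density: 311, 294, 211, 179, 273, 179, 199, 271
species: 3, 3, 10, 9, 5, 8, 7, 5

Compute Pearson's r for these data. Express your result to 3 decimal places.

n = 8, Σx = 1917, Σy = 50, Σx² = 479331, Σy² = 362, Σxy = 11081
nΣxy − ΣxΣy = 88648 − 95850 = -7202
nΣx² − (Σx)² = 3834648 − 3674889 = 159759; nΣy² − (Σy)² = 2896 − 2500 = 396
r = -7202 / √(159759 × 396) = -7202 / 7953.9024 ≈ -0.905

-0.905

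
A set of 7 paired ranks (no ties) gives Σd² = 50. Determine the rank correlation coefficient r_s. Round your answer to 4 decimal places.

0.1071

ρ = 1 − 6Σd² / [n(n²−1)] = 1 − 6×50 / (7×48)
  = 1 − 300/336 = 1 − 0.89286 ≈ 0.1071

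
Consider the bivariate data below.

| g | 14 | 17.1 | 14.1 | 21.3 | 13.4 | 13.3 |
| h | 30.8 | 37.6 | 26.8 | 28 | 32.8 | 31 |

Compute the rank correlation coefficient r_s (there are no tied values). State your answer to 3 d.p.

-0.257

Rank g: 3, 5, 4, 6, 2, 1
Rank h: 3, 6, 1, 2, 5, 4
d = rank(g) − rank(h): 0, -1, 3, 4, -3, -3; Σd² = 44
ρ = 1 − 6Σd² / [n(n²−1)] = 1 − 6×44 / (6×35) = 1 − 264/210 ≈ -0.257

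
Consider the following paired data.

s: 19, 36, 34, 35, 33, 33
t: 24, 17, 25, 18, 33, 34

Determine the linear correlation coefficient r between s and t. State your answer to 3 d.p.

-0.100

n = 6, Σs = 190, Σt = 151, Σs² = 6216, Σt² = 4059, Σst = 4759
nΣst − ΣsΣt = 28554 − 28690 = -136
nΣs² − (Σs)² = 37296 − 36100 = 1196; nΣt² − (Σt)² = 24354 − 22801 = 1553
r = -136 / √(1196 × 1553) = -136 / 1362.8602 ≈ -0.100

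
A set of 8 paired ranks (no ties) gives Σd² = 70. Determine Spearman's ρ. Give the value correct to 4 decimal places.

ρ = 1 − 6Σd² / [n(n²−1)] = 1 − 6×70 / (8×63)
  = 1 − 420/504 = 1 − 0.83333 ≈ 0.1667

0.1667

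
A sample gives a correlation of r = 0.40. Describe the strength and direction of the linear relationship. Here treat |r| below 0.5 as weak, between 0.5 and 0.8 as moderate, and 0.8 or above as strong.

r = 0.40 > 0 so the relationship is positive.
|r| = 0.40, which falls in the weak range.

weak positive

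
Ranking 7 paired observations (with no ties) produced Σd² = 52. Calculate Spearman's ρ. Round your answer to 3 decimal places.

ρ = 1 − 6Σd² / [n(n²−1)] = 1 − 6×52 / (7×48)
  = 1 − 312/336 = 1 − 0.9286 ≈ 0.071

0.071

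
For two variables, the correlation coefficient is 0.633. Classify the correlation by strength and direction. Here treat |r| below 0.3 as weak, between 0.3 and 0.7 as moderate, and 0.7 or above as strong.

r = 0.633 > 0 so the relationship is positive.
|r| = 0.633, which falls in the moderate range.

moderate positive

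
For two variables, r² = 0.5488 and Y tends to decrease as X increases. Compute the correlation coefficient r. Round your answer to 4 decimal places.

-0.7408

|r| = √0.5488 = 0.7408
The association is negative, so r = −0.7408.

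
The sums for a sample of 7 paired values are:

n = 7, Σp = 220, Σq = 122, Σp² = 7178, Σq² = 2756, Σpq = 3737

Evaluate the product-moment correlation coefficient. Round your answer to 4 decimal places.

-0.2387

r = (nΣpq − ΣpΣq) / √[(nΣp² − (Σp)²)(nΣq² − (Σq)²)]
Numerator: 7×3737 − 220×122 = -681
Denominator: √[(50246 − 48400)(19292 − 14884)] = √[1846 × 4408] = 2852.5722
r = -681 / 2852.5722 ≈ -0.2387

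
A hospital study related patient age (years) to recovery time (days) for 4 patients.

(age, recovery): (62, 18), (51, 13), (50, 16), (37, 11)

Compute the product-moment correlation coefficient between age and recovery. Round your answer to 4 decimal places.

n = 4, Σx = 200, Σy = 58, Σx² = 10314, Σy² = 870, Σxy = 2986
nΣxy − ΣxΣy = 11944 − 11600 = 344
nΣx² − (Σx)² = 41256 − 40000 = 1256; nΣy² − (Σy)² = 3480 − 3364 = 116
r = 344 / √(1256 × 116) = 344 / 381.7015 ≈ 0.9012

0.9012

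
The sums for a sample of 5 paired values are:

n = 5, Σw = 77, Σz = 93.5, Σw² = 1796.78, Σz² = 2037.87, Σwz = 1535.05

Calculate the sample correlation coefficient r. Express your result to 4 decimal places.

0.2263

r = (nΣwz − ΣwΣz) / √[(nΣw² − (Σw)²)(nΣz² − (Σz)²)]
Numerator: 5×1535.05 − 77×93.5 = 475.75
Denominator: √[(8983.9 − 5929)(10189.35 − 8742.25)] = √[3054.9 × 1447.1] = 2102.5570
r = 475.75 / 2102.5570 ≈ 0.2263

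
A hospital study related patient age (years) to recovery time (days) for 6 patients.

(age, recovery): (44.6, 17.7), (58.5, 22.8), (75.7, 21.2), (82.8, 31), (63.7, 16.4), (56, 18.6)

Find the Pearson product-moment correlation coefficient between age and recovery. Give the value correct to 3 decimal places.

n = 6, Σx = 381.3, Σy = 127.7, Σx² = 25191.43, Σy² = 2858.49, Σxy = 8381.14
nΣxy − ΣxΣy = 50286.84 − 48692.01 = 1594.83
nΣx² − (Σx)² = 151148.58 − 145389.69 = 5758.89; nΣy² − (Σy)² = 17150.94 − 16307.29 = 843.65
r = 1594.83 / √(5758.89 × 843.65) = 1594.83 / 2204.1977 ≈ 0.724

0.724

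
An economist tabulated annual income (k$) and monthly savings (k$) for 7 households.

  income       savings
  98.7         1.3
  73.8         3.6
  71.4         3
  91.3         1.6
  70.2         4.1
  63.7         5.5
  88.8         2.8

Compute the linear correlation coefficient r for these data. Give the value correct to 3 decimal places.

-0.917

n = 7, Σx = 557.9, Σy = 21.9, Σx² = 45492.95, Σy² = 81.11, Σxy = 1641.08
nΣxy − ΣxΣy = 11487.56 − 12218.01 = -730.45
nΣx² − (Σx)² = 318450.65 − 311252.41 = 7198.24; nΣy² − (Σy)² = 567.77 − 479.61 = 88.16
r = -730.45 / √(7198.24 × 88.16) = -730.45 / 796.6159 ≈ -0.917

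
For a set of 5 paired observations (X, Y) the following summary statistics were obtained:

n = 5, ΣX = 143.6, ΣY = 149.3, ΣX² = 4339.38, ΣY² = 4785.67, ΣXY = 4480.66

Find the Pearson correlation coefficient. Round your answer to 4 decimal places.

r = (nΣXY − ΣXΣY) / √[(nΣX² − (ΣX)²)(nΣY² − (ΣY)²)]
Numerator: 5×4480.66 − 143.6×149.3 = 963.82
Denominator: √[(21696.9 − 20620.96)(23928.35 − 22290.49)] = √[1075.94 × 1637.86] = 1327.4935
r = 963.82 / 1327.4935 ≈ 0.7260

0.7260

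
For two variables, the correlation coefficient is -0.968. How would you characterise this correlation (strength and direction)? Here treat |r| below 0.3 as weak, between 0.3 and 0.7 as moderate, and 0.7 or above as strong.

strong negative

r = -0.968 < 0 so the relationship is negative.
|r| = 0.968, which falls in the strong range.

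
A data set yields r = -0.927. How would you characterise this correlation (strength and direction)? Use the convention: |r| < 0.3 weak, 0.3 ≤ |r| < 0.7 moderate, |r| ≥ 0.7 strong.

strong negative

r = -0.927 < 0 so the relationship is negative.
|r| = 0.927, which falls in the strong range.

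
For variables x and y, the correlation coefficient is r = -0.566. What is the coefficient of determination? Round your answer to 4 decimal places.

0.3204

r² = (-0.566)² = 0.3204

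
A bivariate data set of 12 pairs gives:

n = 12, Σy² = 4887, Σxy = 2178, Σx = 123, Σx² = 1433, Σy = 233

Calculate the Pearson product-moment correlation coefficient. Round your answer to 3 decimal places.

-0.841

r = (nΣxy − ΣxΣy) / √[(nΣx² − (Σx)²)(nΣy² − (Σy)²)]
Numerator: 12×2178 − 123×233 = -2523
Denominator: √[(17196 − 15129)(58644 − 54289)] = √[2067 × 4355] = 3000.2975
r = -2523 / 3000.2975 ≈ -0.841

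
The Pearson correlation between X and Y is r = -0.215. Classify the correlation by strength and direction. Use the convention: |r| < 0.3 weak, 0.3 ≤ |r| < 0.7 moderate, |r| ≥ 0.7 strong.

r = -0.215 < 0 so the relationship is negative.
|r| = 0.215, which falls in the weak range.

weak negative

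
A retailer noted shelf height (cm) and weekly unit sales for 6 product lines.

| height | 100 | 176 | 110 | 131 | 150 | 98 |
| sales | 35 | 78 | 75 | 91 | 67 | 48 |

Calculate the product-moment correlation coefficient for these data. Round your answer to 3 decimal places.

0.599

n = 6, Σx = 765, Σy = 394, Σx² = 102341, Σy² = 28008, Σxy = 52153
nΣxy − ΣxΣy = 312918 − 301410 = 11508
nΣx² − (Σx)² = 614046 − 585225 = 28821; nΣy² − (Σy)² = 168048 − 155236 = 12812
r = 11508 / √(28821 × 12812) = 11508 / 19215.9999 ≈ 0.599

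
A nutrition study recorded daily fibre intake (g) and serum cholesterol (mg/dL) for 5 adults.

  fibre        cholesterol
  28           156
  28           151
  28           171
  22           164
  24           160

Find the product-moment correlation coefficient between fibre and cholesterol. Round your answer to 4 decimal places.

n = 5, Σx = 130, Σy = 802, Σx² = 3412, Σy² = 128874, Σxy = 20832
nΣxy − ΣxΣy = 104160 − 104260 = -100
nΣx² − (Σx)² = 17060 − 16900 = 160; nΣy² − (Σy)² = 644370 − 643204 = 1166
r = -100 / √(160 × 1166) = -100 / 431.9259 ≈ -0.2315

-0.2315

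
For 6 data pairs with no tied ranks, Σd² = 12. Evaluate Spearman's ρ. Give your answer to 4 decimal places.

0.6571

ρ = 1 − 6Σd² / [n(n²−1)] = 1 − 6×12 / (6×35)
  = 1 − 72/210 = 1 − 0.34286 ≈ 0.6571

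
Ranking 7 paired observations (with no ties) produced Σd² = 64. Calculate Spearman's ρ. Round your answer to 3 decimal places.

ρ = 1 − 6Σd² / [n(n²−1)] = 1 − 6×64 / (7×48)
  = 1 − 384/336 = 1 − 1.1429 ≈ -0.143

-0.143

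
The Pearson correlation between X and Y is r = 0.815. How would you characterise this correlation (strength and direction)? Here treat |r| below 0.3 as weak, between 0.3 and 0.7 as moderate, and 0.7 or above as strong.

strong positive

r = 0.815 > 0 so the relationship is positive.
|r| = 0.815, which falls in the strong range.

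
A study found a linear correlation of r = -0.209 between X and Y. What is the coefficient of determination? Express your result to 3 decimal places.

0.044

r² = (-0.209)² = 0.044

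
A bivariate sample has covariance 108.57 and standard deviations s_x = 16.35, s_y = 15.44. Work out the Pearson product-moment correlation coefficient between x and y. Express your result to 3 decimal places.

0.430

r = Cov(x,y) / (s_x · s_y) = 108.57 / (16.35 × 15.44)
  = 108.57 / 252.4440 ≈ 0.430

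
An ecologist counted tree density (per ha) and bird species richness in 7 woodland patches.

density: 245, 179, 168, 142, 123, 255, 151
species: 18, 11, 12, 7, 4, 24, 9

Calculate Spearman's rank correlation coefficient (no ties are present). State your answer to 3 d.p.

Rank density: 6, 5, 4, 2, 1, 7, 3
Rank species: 6, 4, 5, 2, 1, 7, 3
d = rank(density) − rank(species): 0, 1, -1, 0, 0, 0, 0; Σd² = 2
ρ = 1 − 6Σd² / [n(n²−1)] = 1 − 6×2 / (7×48) = 1 − 12/336 ≈ 0.964

0.964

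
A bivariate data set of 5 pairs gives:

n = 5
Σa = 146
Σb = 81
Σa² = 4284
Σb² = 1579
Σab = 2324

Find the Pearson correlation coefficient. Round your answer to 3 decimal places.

-0.553

r = (nΣab − ΣaΣb) / √[(nΣa² − (Σa)²)(nΣb² − (Σb)²)]
Numerator: 5×2324 − 146×81 = -206
Denominator: √[(21420 − 21316)(7895 − 6561)] = √[104 × 1334] = 372.4728
r = -206 / 372.4728 ≈ -0.553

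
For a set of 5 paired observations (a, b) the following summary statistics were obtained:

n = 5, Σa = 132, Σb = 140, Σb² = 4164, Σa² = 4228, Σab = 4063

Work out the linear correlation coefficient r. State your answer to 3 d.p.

r = (nΣab − ΣaΣb) / √[(nΣa² − (Σa)²)(nΣb² − (Σb)²)]
Numerator: 5×4063 − 132×140 = 1835
Denominator: √[(21140 − 17424)(20820 − 19600)] = √[3716 × 1220] = 2129.2064
r = 1835 / 2129.2064 ≈ 0.862

0.862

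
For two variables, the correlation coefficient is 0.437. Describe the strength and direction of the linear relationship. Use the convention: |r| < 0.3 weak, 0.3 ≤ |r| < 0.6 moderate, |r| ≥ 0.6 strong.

r = 0.437 > 0 so the relationship is positive.
|r| = 0.437, which falls in the moderate range.

moderate positive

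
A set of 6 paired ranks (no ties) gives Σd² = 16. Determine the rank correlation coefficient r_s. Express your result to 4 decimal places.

0.5429

ρ = 1 − 6Σd² / [n(n²−1)] = 1 − 6×16 / (6×35)
  = 1 − 96/210 = 1 − 0.45714 ≈ 0.5429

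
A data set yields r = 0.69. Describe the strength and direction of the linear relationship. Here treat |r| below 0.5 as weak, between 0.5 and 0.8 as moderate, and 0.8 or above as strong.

r = 0.69 > 0 so the relationship is positive.
|r| = 0.69, which falls in the moderate range.

moderate positive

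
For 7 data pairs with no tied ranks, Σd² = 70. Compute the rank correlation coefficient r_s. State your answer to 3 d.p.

-0.250

ρ = 1 − 6Σd² / [n(n²−1)] = 1 − 6×70 / (7×48)
  = 1 − 420/336 = 1 − 1.2500 ≈ -0.250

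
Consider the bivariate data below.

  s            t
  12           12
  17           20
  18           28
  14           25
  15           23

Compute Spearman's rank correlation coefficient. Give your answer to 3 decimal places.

0.600

Rank s: 1, 4, 5, 2, 3
Rank t: 1, 2, 5, 4, 3
d = rank(s) − rank(t): 0, 2, 0, -2, 0; Σd² = 8
ρ = 1 − 6Σd² / [n(n²−1)] = 1 − 6×8 / (5×24) = 1 − 48/120 ≈ 0.600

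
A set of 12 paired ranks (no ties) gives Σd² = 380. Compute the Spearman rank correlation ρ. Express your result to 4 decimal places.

-0.3287

ρ = 1 − 6Σd² / [n(n²−1)] = 1 − 6×380 / (12×143)
  = 1 − 2280/1716 = 1 − 1.32867 ≈ -0.3287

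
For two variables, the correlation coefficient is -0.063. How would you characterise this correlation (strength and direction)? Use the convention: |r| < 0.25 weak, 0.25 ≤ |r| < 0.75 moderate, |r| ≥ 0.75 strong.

weak negative

r = -0.063 < 0 so the relationship is negative.
|r| = 0.063, which falls in the weak range.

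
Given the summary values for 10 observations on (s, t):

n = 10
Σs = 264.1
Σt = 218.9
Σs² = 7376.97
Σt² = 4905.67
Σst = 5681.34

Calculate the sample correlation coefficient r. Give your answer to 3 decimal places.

r = (nΣst − ΣsΣt) / √[(nΣs² − (Σs)²)(nΣt² − (Σt)²)]
Numerator: 10×5681.34 − 264.1×218.9 = -998.09
Denominator: √[(73769.7 − 69748.81)(49056.7 − 47917.21)] = √[4020.89 × 1139.49] = 2140.5055
r = -998.09 / 2140.5055 ≈ -0.466

-0.466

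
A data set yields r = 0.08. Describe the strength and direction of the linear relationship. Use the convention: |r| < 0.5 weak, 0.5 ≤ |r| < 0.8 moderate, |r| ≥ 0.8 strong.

r = 0.08 > 0 so the relationship is positive.
|r| = 0.08, which falls in the weak range.

weak positive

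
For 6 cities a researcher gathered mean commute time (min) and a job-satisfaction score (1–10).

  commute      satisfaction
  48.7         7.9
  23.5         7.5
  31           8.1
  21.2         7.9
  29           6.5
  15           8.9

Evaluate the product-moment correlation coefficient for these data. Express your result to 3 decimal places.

-0.262

n = 6, Σx = 168.4, Σy = 46.8, Σx² = 5400.38, Σy² = 368.14, Σxy = 1301.56
nΣxy − ΣxΣy = 7809.36 − 7881.12 = -71.76
nΣx² − (Σx)² = 32402.28 − 28358.56 = 4043.72; nΣy² − (Σy)² = 2208.84 − 2190.24 = 18.6
r = -71.76 / √(4043.72 × 18.6) = -71.76 / 274.2502 ≈ -0.262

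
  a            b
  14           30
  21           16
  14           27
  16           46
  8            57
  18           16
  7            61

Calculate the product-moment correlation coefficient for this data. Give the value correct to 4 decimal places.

n = 7, Σa = 98, Σb = 253, Σa² = 1526, Σb² = 11227, Σab = 3041
nΣab − ΣaΣb = 21287 − 24794 = -3507
nΣa² − (Σa)² = 10682 − 9604 = 1078; nΣb² − (Σb)² = 78589 − 64009 = 14580
r = -3507 / √(1078 × 14580) = -3507 / 3964.4974 ≈ -0.8846

-0.8846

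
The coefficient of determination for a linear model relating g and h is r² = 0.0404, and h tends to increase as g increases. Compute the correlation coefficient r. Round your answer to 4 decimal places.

|r| = √0.0404 = 0.2010
The association is positive, so r = 0.2010.

0.2010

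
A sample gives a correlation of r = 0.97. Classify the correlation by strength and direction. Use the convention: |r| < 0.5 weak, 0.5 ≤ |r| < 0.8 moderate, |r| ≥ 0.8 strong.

r = 0.97 > 0 so the relationship is positive.
|r| = 0.97, which falls in the strong range.

strong positive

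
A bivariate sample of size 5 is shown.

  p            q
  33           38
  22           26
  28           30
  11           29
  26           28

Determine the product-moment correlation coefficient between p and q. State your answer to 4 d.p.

n = 5, Σp = 120, Σq = 151, Σp² = 3154, Σq² = 4645, Σpq = 3713
nΣpq − ΣpΣq = 18565 − 18120 = 445
nΣp² − (Σp)² = 15770 − 14400 = 1370; nΣq² − (Σq)² = 23225 − 22801 = 424
r = 445 / √(1370 × 424) = 445 / 762.1548 ≈ 0.5839

0.5839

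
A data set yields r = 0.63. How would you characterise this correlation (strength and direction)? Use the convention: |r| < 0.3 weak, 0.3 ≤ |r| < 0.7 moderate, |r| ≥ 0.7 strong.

r = 0.63 > 0 so the relationship is positive.
|r| = 0.63, which falls in the moderate range.

moderate positive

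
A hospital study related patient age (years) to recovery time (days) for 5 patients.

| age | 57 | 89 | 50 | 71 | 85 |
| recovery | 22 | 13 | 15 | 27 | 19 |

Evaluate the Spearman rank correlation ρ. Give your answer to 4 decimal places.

-0.3000

Rank age: 2, 5, 1, 3, 4
Rank recovery: 4, 1, 2, 5, 3
d = rank(age) − rank(recovery): -2, 4, -1, -2, 1; Σd² = 26
ρ = 1 − 6Σd² / [n(n²−1)] = 1 − 6×26 / (5×24) = 1 − 156/120 ≈ -0.3000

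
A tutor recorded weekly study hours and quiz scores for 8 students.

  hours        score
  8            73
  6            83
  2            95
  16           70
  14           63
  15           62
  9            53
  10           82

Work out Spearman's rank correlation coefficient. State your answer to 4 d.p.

Rank hours: 3, 2, 1, 8, 6, 7, 4, 5
Rank score: 5, 7, 8, 4, 3, 2, 1, 6
d = rank(hours) − rank(score): -2, -5, -7, 4, 3, 5, 3, -1; Σd² = 138
ρ = 1 − 6Σd² / [n(n²−1)] = 1 − 6×138 / (8×63) = 1 − 828/504 ≈ -0.6429

-0.6429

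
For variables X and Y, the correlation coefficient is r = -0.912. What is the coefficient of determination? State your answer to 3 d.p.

0.832

r² = (-0.912)² = 0.832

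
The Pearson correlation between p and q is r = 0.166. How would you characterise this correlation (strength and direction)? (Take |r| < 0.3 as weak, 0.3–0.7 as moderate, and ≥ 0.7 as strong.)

weak positive

r = 0.166 > 0 so the relationship is positive.
|r| = 0.166, which falls in the weak range.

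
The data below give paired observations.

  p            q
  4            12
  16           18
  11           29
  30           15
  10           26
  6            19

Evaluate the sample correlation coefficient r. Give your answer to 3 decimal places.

-0.158

n = 6, Σp = 77, Σq = 119, Σp² = 1429, Σq² = 2571, Σpq = 1479
nΣpq − ΣpΣq = 8874 − 9163 = -289
nΣp² − (Σp)² = 8574 − 5929 = 2645; nΣq² − (Σq)² = 15426 − 14161 = 1265
r = -289 / √(2645 × 1265) = -289 / 1829.1870 ≈ -0.158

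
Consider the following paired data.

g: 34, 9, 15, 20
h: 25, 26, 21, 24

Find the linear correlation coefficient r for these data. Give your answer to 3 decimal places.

n = 4, Σg = 78, Σh = 96, Σg² = 1862, Σh² = 2318, Σgh = 1879
nΣgh − ΣgΣh = 7516 − 7488 = 28
nΣg² − (Σg)² = 7448 − 6084 = 1364; nΣh² − (Σh)² = 9272 − 9216 = 56
r = 28 / √(1364 × 56) = 28 / 276.3766 ≈ 0.101

0.101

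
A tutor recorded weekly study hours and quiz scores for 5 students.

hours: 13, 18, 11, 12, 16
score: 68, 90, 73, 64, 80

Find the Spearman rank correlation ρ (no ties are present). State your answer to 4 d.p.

0.7000

Rank hours: 3, 5, 1, 2, 4
Rank score: 2, 5, 3, 1, 4
d = rank(hours) − rank(score): 1, 0, -2, 1, 0; Σd² = 6
ρ = 1 − 6Σd² / [n(n²−1)] = 1 − 6×6 / (5×24) = 1 − 36/120 ≈ 0.7000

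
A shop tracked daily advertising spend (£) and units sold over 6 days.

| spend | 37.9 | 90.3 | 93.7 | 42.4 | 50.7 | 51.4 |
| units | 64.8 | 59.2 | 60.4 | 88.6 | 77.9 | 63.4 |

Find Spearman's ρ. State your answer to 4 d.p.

Rank spend: 1, 5, 6, 2, 3, 4
Rank units: 4, 1, 2, 6, 5, 3
d = rank(spend) − rank(units): -3, 4, 4, -4, -2, 1; Σd² = 62
ρ = 1 − 6Σd² / [n(n²−1)] = 1 − 6×62 / (6×35) = 1 − 372/210 ≈ -0.7714

-0.7714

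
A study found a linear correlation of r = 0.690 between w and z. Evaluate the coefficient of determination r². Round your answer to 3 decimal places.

r² = (0.690)² = 0.476

0.476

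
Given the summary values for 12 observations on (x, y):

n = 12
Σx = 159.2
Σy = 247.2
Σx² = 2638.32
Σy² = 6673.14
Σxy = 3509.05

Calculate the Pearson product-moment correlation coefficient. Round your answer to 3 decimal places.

0.252

r = (nΣxy − ΣxΣy) / √[(nΣx² − (Σx)²)(nΣy² − (Σy)²)]
Numerator: 12×3509.05 − 159.2×247.2 = 2754.36
Denominator: √[(31659.84 − 25344.64)(80077.68 − 61107.84)] = √[6315.2 × 18969.84] = 10945.2425
r = 2754.36 / 10945.2425 ≈ 0.252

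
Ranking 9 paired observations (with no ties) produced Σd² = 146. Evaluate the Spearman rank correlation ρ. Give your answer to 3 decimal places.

ρ = 1 − 6Σd² / [n(n²−1)] = 1 − 6×146 / (9×80)
  = 1 − 876/720 = 1 − 1.2167 ≈ -0.217

-0.217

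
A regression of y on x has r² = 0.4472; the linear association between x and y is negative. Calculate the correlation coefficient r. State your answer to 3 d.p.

|r| = √0.4472 = 0.669
The association is negative, so r = −0.669.

-0.669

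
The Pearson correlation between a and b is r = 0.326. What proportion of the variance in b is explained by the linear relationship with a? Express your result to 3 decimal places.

0.106

r² = (0.326)² = 0.106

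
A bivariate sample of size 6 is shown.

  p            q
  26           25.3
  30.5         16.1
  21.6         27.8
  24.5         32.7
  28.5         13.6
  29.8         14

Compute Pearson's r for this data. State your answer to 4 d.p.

n = 6, Σp = 160.9, Σq = 129.5, Σp² = 4373.35, Σq² = 3122.39, Σpq = 3355.28
nΣpq − ΣpΣq = 20131.68 − 20836.55 = -704.87
nΣp² − (Σp)² = 26240.1 − 25888.81 = 351.29; nΣq² − (Σq)² = 18734.34 − 16770.25 = 1964.09
r = -704.87 / √(351.29 × 1964.09) = -704.87 / 830.6414 ≈ -0.8486

-0.8486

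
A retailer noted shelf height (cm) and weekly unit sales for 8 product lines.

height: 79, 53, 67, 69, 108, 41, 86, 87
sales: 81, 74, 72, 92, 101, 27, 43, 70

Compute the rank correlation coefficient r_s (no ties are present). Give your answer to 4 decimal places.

0.3810

Rank height: 5, 2, 3, 4, 8, 1, 6, 7
Rank sales: 6, 5, 4, 7, 8, 1, 2, 3
d = rank(height) − rank(sales): -1, -3, -1, -3, 0, 0, 4, 4; Σd² = 52
ρ = 1 − 6Σd² / [n(n²−1)] = 1 − 6×52 / (8×63) = 1 − 312/504 ≈ 0.3810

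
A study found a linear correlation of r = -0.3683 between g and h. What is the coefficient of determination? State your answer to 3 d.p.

0.136

r² = (-0.3683)² = 0.136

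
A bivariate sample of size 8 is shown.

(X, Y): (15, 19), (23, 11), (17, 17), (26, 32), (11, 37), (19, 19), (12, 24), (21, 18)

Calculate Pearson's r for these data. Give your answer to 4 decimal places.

-0.2960

n = 8, ΣX = 144, ΣY = 177, ΣX² = 2786, ΣY² = 4425, ΣXY = 3093
nΣXY − ΣXΣY = 24744 − 25488 = -744
nΣX² − (ΣX)² = 22288 − 20736 = 1552; nΣY² − (ΣY)² = 35400 − 31329 = 4071
r = -744 / √(1552 × 4071) = -744 / 2513.6014 ≈ -0.2960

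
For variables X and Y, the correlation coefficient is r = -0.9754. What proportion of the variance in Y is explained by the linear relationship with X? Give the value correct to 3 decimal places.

r² = (-0.9754)² = 0.951

0.951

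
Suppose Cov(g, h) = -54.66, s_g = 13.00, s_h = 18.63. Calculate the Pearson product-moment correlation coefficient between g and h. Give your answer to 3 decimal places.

-0.226

r = Cov(g,h) / (s_g · s_h) = -54.66 / (13.00 × 18.63)
  = -54.66 / 242.1900 ≈ -0.226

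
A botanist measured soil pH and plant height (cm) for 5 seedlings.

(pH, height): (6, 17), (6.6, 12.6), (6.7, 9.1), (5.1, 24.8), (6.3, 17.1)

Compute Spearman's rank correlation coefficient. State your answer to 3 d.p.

Rank pH: 2, 4, 5, 1, 3
Rank height: 3, 2, 1, 5, 4
d = rank(pH) − rank(height): -1, 2, 4, -4, -1; Σd² = 38
ρ = 1 − 6Σd² / [n(n²−1)] = 1 − 6×38 / (5×24) = 1 − 228/120 ≈ -0.900

-0.900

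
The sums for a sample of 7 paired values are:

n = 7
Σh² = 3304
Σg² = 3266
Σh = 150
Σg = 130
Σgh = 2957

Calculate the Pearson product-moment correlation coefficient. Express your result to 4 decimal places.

r = (nΣgh − ΣgΣh) / √[(nΣg² − (Σg)²)(nΣh² − (Σh)²)]
Numerator: 7×2957 − 130×150 = 1199
Denominator: √[(22862 − 16900)(23128 − 22500)] = √[5962 × 628] = 1934.9770
r = 1199 / 1934.9770 ≈ 0.6196

0.6196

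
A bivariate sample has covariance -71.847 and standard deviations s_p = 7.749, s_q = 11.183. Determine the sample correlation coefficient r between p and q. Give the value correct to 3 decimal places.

-0.829

r = Cov(p,q) / (s_p · s_q) = -71.847 / (7.749 × 11.183)
  = -71.847 / 86.6571 ≈ -0.829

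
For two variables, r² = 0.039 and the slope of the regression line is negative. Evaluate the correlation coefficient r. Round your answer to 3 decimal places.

-0.197

|r| = √0.039 = 0.197
The association is negative, so r = −0.197.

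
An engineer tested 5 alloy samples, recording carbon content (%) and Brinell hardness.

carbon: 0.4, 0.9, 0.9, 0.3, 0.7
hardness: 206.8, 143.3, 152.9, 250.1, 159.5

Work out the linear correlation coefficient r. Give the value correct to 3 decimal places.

-0.956

n = 5, Σx = 3.2, Σy = 912.6, Σx² = 2.36, Σy² = 174669.8, Σxy = 535.98
nΣxy − ΣxΣy = 2679.9 − 2920.32 = -240.42
nΣx² − (Σx)² = 11.8 − 10.24 = 1.56; nΣy² − (Σy)² = 873349 − 832838.76 = 40510.24
r = -240.42 / √(1.56 × 40510.24) = -240.42 / 251.3881 ≈ -0.956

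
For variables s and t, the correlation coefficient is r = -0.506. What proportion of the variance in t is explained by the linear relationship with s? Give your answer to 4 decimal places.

r² = (-0.506)² = 0.2560

0.2560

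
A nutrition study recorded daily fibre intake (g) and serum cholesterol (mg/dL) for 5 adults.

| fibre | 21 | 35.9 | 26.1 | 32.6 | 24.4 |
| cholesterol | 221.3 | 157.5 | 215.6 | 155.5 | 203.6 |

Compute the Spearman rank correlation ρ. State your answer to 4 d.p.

-0.8000

Rank fibre: 1, 5, 3, 4, 2
Rank cholesterol: 5, 2, 4, 1, 3
d = rank(fibre) − rank(cholesterol): -4, 3, -1, 3, -1; Σd² = 36
ρ = 1 − 6Σd² / [n(n²−1)] = 1 − 6×36 / (5×24) = 1 − 216/120 ≈ -0.8000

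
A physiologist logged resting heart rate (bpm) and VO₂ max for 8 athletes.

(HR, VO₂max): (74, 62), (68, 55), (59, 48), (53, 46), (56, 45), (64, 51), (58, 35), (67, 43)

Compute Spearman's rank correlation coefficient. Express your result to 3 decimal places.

Rank HR: 8, 7, 4, 1, 2, 5, 3, 6
Rank VO₂max: 8, 7, 5, 4, 3, 6, 1, 2
d = rank(HR) − rank(VO₂max): 0, 0, -1, -3, -1, -1, 2, 4; Σd² = 32
ρ = 1 − 6Σd² / [n(n²−1)] = 1 − 6×32 / (8×63) = 1 − 192/504 ≈ 0.619

0.619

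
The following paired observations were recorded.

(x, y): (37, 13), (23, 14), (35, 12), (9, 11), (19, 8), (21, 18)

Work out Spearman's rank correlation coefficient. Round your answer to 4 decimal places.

0.4286

Rank x: 6, 4, 5, 1, 2, 3
Rank y: 4, 5, 3, 2, 1, 6
d = rank(x) − rank(y): 2, -1, 2, -1, 1, -3; Σd² = 20
ρ = 1 − 6Σd² / [n(n²−1)] = 1 − 6×20 / (6×35) = 1 − 120/210 ≈ 0.4286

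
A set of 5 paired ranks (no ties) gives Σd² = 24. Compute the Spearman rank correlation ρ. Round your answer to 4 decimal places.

-0.2000

ρ = 1 − 6Σd² / [n(n²−1)] = 1 − 6×24 / (5×24)
  = 1 − 144/120 = 1 − 1.20000 ≈ -0.2000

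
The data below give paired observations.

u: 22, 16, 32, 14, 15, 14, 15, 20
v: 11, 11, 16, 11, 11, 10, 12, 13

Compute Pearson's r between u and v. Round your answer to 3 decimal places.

n = 8, Σu = 148, Σv = 95, Σu² = 3006, Σv² = 1153, Σuv = 1829
nΣuv − ΣuΣv = 14632 − 14060 = 572
nΣu² − (Σu)² = 24048 − 21904 = 2144; nΣv² − (Σv)² = 9224 − 9025 = 199
r = 572 / √(2144 × 199) = 572 / 653.1891 ≈ 0.876

0.876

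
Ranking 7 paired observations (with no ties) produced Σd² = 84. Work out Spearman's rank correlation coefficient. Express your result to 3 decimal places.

-0.500

ρ = 1 − 6Σd² / [n(n²−1)] = 1 − 6×84 / (7×48)
  = 1 − 504/336 = 1 − 1.5000 ≈ -0.500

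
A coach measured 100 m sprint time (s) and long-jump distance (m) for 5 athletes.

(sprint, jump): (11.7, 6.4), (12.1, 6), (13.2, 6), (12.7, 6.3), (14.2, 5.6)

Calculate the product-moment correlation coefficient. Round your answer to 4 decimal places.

-0.8359

n = 5, Σx = 63.9, Σy = 30.3, Σx² = 820.47, Σy² = 184.01, Σxy = 386.21
nΣxy − ΣxΣy = 1931.05 − 1936.17 = -5.12
nΣx² − (Σx)² = 4102.35 − 4083.21 = 19.14; nΣy² − (Σy)² = 920.05 − 918.09 = 1.96
r = -5.12 / √(19.14 × 1.96) = -5.12 / 6.1249 ≈ -0.8359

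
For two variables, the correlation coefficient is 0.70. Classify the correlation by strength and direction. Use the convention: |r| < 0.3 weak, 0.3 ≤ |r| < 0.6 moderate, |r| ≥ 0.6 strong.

r = 0.70 > 0 so the relationship is positive.
|r| = 0.70, which falls in the strong range.

strong positive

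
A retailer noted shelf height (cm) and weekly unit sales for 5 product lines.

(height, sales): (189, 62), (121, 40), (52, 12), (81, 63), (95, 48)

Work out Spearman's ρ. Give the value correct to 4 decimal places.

Rank height: 5, 4, 1, 2, 3
Rank sales: 4, 2, 1, 5, 3
d = rank(height) − rank(sales): 1, 2, 0, -3, 0; Σd² = 14
ρ = 1 − 6Σd² / [n(n²−1)] = 1 − 6×14 / (5×24) = 1 − 84/120 ≈ 0.3000

0.3000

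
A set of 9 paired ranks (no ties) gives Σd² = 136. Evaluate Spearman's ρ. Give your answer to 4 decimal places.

-0.1333

ρ = 1 − 6Σd² / [n(n²−1)] = 1 − 6×136 / (9×80)
  = 1 − 816/720 = 1 − 1.13333 ≈ -0.1333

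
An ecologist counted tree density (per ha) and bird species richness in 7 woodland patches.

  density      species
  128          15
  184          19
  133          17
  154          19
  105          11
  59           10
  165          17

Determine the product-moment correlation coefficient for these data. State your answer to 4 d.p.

n = 7, Σx = 928, Σy = 108, Σx² = 133376, Σy² = 1746, Σxy = 15153
nΣxy − ΣxΣy = 106071 − 100224 = 5847
nΣx² − (Σx)² = 933632 − 861184 = 72448; nΣy² − (Σy)² = 12222 − 11664 = 558
r = 5847 / √(72448 × 558) = 5847 / 6358.1431 ≈ 0.9196

0.9196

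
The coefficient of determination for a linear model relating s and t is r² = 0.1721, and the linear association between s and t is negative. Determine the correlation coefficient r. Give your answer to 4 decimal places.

-0.4148

|r| = √0.1721 = 0.4148
The association is negative, so r = −0.4148.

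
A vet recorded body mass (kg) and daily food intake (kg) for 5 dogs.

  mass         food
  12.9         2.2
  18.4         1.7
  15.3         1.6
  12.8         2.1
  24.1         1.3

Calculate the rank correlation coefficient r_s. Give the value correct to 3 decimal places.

-0.800

Rank mass: 2, 4, 3, 1, 5
Rank food: 5, 3, 2, 4, 1
d = rank(mass) − rank(food): -3, 1, 1, -3, 4; Σd² = 36
ρ = 1 − 6Σd² / [n(n²−1)] = 1 − 6×36 / (5×24) = 1 − 216/120 ≈ -0.800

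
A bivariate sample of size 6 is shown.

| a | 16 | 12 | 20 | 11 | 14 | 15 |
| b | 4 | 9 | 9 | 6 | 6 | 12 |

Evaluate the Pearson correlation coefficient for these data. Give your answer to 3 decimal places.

n = 6, Σa = 88, Σb = 46, Σa² = 1342, Σb² = 394, Σab = 682
nΣab − ΣaΣb = 4092 − 4048 = 44
nΣa² − (Σa)² = 8052 − 7744 = 308; nΣb² − (Σb)² = 2364 − 2116 = 248
r = 44 / √(308 × 248) = 44 / 276.3766 ≈ 0.159

0.159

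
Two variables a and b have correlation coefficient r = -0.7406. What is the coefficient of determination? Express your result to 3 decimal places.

r² = (-0.7406)² = 0.548

0.548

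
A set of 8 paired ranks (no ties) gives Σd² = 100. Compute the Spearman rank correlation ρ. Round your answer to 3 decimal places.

ρ = 1 − 6Σd² / [n(n²−1)] = 1 − 6×100 / (8×63)
  = 1 − 600/504 = 1 − 1.1905 ≈ -0.190

-0.190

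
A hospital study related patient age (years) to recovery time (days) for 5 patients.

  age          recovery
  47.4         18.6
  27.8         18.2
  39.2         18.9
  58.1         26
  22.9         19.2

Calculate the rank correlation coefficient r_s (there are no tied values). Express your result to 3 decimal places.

Rank age: 4, 2, 3, 5, 1
Rank recovery: 2, 1, 3, 5, 4
d = rank(age) − rank(recovery): 2, 1, 0, 0, -3; Σd² = 14
ρ = 1 − 6Σd² / [n(n²−1)] = 1 − 6×14 / (5×24) = 1 − 84/120 ≈ 0.300

0.300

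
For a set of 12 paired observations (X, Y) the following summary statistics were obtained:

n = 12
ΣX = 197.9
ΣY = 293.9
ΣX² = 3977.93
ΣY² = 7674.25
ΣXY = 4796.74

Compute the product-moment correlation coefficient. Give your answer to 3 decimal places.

r = (nΣXY − ΣXΣY) / √[(nΣX² − (ΣX)²)(nΣY² − (ΣY)²)]
Numerator: 12×4796.74 − 197.9×293.9 = -601.93
Denominator: √[(47735.16 − 39164.41)(92091 − 86377.21)] = √[8570.75 × 5713.79] = 6997.9615
r = -601.93 / 6997.9615 ≈ -0.086

-0.086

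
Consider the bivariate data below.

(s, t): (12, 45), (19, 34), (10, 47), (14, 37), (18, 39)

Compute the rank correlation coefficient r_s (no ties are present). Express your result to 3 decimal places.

-0.900

Rank s: 2, 5, 1, 3, 4
Rank t: 4, 1, 5, 2, 3
d = rank(s) − rank(t): -2, 4, -4, 1, 1; Σd² = 38
ρ = 1 − 6Σd² / [n(n²−1)] = 1 − 6×38 / (5×24) = 1 − 228/120 ≈ -0.900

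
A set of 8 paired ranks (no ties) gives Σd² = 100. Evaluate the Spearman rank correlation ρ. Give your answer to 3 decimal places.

-0.190

ρ = 1 − 6Σd² / [n(n²−1)] = 1 − 6×100 / (8×63)
  = 1 − 600/504 = 1 − 1.1905 ≈ -0.190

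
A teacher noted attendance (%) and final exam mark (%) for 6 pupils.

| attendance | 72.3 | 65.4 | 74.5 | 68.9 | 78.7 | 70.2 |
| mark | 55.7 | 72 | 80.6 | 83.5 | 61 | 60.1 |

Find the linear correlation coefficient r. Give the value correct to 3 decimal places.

n = 6, Σx = 430, Σy = 412.9, Σx² = 30923.64, Σy² = 29088.11, Σxy = 29513.48
nΣxy − ΣxΣy = 177080.88 − 177547 = -466.12
nΣx² − (Σx)² = 185541.84 − 184900 = 641.84; nΣy² − (Σy)² = 174528.66 − 170486.41 = 4042.25
r = -466.12 / √(641.84 × 4042.25) = -466.12 / 1610.7383 ≈ -0.289

-0.289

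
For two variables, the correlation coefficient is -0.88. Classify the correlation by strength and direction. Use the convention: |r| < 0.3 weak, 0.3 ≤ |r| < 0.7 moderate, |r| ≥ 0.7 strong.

r = -0.88 < 0 so the relationship is negative.
|r| = 0.88, which falls in the strong range.

strong negative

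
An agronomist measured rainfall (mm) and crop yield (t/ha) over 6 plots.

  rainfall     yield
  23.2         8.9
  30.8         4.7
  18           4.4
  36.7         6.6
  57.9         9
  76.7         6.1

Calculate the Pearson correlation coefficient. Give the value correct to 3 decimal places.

0.232

n = 6, Σx = 243.3, Σy = 39.7, Σx² = 12393.07, Σy² = 282.43, Σxy = 1661.63
nΣxy − ΣxΣy = 9969.78 − 9659.01 = 310.77
nΣx² − (Σx)² = 74358.42 − 59194.89 = 15163.53; nΣy² − (Σy)² = 1694.58 − 1576.09 = 118.49
r = 310.77 / √(15163.53 × 118.49) = 310.77 / 1340.4203 ≈ 0.232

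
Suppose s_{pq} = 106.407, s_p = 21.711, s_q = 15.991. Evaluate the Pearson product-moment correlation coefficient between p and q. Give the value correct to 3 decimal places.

0.306

r = Cov(p,q) / (s_p · s_q) = 106.407 / (21.711 × 15.991)
  = 106.407 / 347.1806 ≈ 0.306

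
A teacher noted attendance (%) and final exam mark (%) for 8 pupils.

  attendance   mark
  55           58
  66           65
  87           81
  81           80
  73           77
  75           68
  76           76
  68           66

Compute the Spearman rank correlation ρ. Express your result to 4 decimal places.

Rank attendance: 1, 2, 8, 7, 4, 5, 6, 3
Rank mark: 1, 2, 8, 7, 6, 4, 5, 3
d = rank(attendance) − rank(mark): 0, 0, 0, 0, -2, 1, 1, 0; Σd² = 6
ρ = 1 − 6Σd² / [n(n²−1)] = 1 − 6×6 / (8×63) = 1 − 36/504 ≈ 0.9286

0.9286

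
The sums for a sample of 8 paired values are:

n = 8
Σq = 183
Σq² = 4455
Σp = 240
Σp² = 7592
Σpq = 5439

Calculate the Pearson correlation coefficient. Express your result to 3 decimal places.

r = (nΣpq − ΣpΣq) / √[(nΣp² − (Σp)²)(nΣq² − (Σq)²)]
Numerator: 8×5439 − 240×183 = -408
Denominator: √[(60736 − 57600)(35640 − 33489)] = √[3136 × 2151] = 2597.2170
r = -408 / 2597.2170 ≈ -0.157

-0.157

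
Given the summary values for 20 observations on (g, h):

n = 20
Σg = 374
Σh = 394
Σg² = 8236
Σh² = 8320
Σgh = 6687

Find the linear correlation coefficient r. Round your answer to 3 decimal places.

-0.818

r = (nΣgh − ΣgΣh) / √[(nΣg² − (Σg)²)(nΣh² − (Σh)²)]
Numerator: 20×6687 − 374×394 = -13616
Denominator: √[(164720 − 139876)(166400 − 155236)] = √[24844 × 11164] = 16654.0811
r = -13616 / 16654.0811 ≈ -0.818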